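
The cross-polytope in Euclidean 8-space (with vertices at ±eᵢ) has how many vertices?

An n-cross-polytope has 2n vertices; here n = 8, giving 16.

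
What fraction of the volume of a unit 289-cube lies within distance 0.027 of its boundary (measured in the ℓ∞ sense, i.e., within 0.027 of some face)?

1 - (1 - 2·0.027)^289 = 1 - 0.946^289 ≈ 0.9999998922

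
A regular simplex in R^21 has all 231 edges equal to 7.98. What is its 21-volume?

V_21 = √(22) · 7.98^21 / (21! · 2^(21/2)) ≈ 0.00055477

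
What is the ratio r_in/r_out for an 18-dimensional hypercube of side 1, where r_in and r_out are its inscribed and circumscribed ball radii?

r_in = 1/2 (half the side); r_out = 1√18/2 (half the diagonal). Ratio = 1/√18 ≈ 0.235702.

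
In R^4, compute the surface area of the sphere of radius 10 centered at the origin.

The surface area of an n-ball is 2π^(n/2) r^(n-1) / Γ(n/2). For n=4, r=10: 2000·π^2 ≈ 19739.2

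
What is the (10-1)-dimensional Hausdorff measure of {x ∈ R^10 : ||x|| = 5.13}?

The surface area of an n-ball is 2π^(n/2) r^(n-1) / Γ(n/2). For n=10, r=5.13: 6.27515e+07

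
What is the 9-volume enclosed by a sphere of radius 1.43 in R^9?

Volume = π^{9/2}·(1.43)^9/Γ(11/2) ≈ 82.4787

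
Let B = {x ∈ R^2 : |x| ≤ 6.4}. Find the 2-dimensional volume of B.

Volume = π^{2/2}·(6.4)^2/Γ(2) ≈ 128.68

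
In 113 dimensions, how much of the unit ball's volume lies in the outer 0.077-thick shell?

V(inner)/V(outer) = ((1-0.077)/1)^113 ≈ 0.0001169, so the shell fraction is 0.999883.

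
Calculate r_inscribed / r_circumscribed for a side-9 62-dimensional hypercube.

r_in = 9/2 (half the side); r_out = 9√62/2 (half the diagonal). Ratio = 1/√62 ≈ 0.127.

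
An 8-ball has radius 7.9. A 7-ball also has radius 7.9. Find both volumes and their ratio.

V_8(7.9) ≈ 6.15751e+07. V_7(7.9) ≈ 9.0734e+06. Ratio V_8/V_7 ≈ 6.786.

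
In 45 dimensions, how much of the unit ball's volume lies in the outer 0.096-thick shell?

Shell fraction = 1 - (1-0.096)^45 ≈ 0.989344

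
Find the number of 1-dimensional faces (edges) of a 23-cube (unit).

Number of 1-faces = C(23,1)·2^(23-1) = 23·4194304 = 96468992.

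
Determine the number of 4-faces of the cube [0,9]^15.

Choose 4 of 15 axes to span the face (C(15,4) = 1365 ways), then fix each of the remaining 11 coordinates at one of its two extreme values (2^11 = 2048 ways): 1365·2048 = 2795520.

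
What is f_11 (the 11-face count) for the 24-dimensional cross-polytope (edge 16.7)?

f_11(24-orthoplex) = 2^12 · (24 choose 12) = 11076222976.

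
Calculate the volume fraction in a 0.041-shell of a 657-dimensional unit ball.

V(inner)/V(outer) = ((1-0.041)/1)^657 ≈ 1.135e-12, so the shell fraction is 1 - 1.135e-12.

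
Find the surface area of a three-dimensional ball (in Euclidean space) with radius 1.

S = n·V_n(r)/r = 3·V_3(1)/1 (volume-to-surface relation), giving 4πr² = 4π·(1)² ≈ 12.5664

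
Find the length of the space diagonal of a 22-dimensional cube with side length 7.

The space diagonal of an n-cube of side s is s√n. Here 7·√22 ≈ 32.8329.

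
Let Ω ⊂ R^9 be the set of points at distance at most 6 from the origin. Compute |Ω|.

V = 11943936·π^4/35 ≈ 3.32414e+07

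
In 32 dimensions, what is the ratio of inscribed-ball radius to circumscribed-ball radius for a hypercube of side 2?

r_in = 2/2 (half the side); r_out = 2√32/2 (half the diagonal). Ratio = 1/√32 ≈ 0.176777.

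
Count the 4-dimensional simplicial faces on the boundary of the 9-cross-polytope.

f_4(9-orthoplex) = 2^5 · (9 choose 5) = 4032.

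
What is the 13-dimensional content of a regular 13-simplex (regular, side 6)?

Volume = 6^13 · √(14/2^13) / 13! ≈ 0.0867072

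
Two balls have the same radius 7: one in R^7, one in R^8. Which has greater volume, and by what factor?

V_7(7) ≈ 3.89105e+06, V_8(7) ≈ 2.33977e+07. The 8-ball is larger by a factor of 6.013.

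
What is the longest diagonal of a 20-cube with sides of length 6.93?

d = √(6.93² + 6.93² + ... + 6.93²) [20 terms] = √(20·6.93²) = 6.93√20 ≈ 30.9919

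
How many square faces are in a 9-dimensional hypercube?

Choose 2 of 9 axes to span the face (C(9,2) = 36 ways), then fix each of the remaining 7 coordinates at one of its two extreme values (2^7 = 128 ways): 36·128 = 4608.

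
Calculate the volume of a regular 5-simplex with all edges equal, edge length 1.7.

For a regular n-simplex with edge a, V = (a^n / n!)·√((n+1)/2^n). With a=1.7, n=5: V ≈ 0.0512347.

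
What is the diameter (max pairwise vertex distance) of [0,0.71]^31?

d = √(0.71² + 0.71² + ... + 0.71²) [31 terms] = √(31·0.71²) = 0.71√31 ≈ 3.95311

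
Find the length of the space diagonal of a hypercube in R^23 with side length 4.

Diagonal = √23 · 4 ≈ 19.1833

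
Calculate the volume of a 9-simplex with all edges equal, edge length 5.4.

V = (5.4^9 / 9!) · √((9+1) / 2^9) ≈ 1.50365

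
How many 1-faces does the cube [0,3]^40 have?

Each of the 2^40 = 1099511627776 vertices has degree 40; total edges = 40·2^40/2 = 21990232555520.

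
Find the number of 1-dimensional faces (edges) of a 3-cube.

Each of the 2^3 = 8 vertices has degree 3; total edges = 3·2^3/2 = 12.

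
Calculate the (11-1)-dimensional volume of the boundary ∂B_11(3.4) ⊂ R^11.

|∂B_11(3.4)| ≈ 4.27845e+06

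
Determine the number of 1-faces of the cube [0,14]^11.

Choose 1 of 11 axes to span the face (C(11,1) = 11 ways), then fix each of the remaining 10 coordinates at one of its two extreme values (2^10 = 1024 ways): 11·1024 = 11264.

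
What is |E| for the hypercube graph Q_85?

Number of 1-faces = C(85,1)·2^(85-1) = 85·19342813113834066795298816 = 1644139114675895677600399360.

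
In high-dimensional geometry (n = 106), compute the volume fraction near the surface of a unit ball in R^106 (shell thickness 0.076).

1 - (1-0.076)^106 ≈ 0.99977 ≈ 99.9770%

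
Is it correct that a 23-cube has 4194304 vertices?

False. The 23-cube has 2^23 = 8388608 vertices.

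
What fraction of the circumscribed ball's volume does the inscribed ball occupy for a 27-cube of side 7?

V_in / V_out = (r_in/r_out)^27 = (1/√27)^27 = 27^(-27/2) ≈ 4.74886e-20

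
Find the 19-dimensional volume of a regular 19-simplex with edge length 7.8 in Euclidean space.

V = (7.8^19 / 19!) · √((19+1) / 2^19) ≈ 0.00452307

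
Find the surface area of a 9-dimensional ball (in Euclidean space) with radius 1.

S_9(1) = 2·π^(9/2)·(1)^8 / Γ(9/2) = 32·π^4/105 ≈ 29.6866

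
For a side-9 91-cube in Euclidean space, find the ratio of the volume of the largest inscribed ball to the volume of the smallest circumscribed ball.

V_in / V_out = (r_in/r_out)^91 = (1/√91)^91 = 91^(-91/2) ≈ 7.30494e-90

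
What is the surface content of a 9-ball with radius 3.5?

S_9(3.5) = 2·π^(9/2)·(3.5)^8 / Γ(9/2) = 823543·π^4/120 ≈ 668505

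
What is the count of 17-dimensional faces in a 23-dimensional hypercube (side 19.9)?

An n-cube has C(n,k)·2^(n-k) k-faces. Here C(23,17)·2^6 = 100947·64 = 6460608.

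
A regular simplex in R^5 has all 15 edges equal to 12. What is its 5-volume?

Volume = 12^5 · √(6/2^5) / 5! ≈ 897.895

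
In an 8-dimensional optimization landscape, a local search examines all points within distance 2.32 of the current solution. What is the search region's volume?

Volume = π^{8/2}·(2.32)^8/Γ(5) ≈ 3406.37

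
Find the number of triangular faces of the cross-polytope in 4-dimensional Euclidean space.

An n-cross-polytope has 2^(k+1)·C(n,k+1) k-faces. Here 2^3·C(4,3) = 8·4 = 32.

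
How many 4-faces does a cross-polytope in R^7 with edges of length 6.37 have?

Number of 4-faces = 2^(4+1) · C(7,4+1) = 32 · 21 = 672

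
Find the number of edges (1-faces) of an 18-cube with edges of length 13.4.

f_1(18-cube) = (18 choose 1) · 2^17 = 2359296.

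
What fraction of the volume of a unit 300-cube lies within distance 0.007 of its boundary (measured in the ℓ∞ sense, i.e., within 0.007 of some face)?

Shell fraction = 1 - (1-0.014)^300 ≈ 0.985443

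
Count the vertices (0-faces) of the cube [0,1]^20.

An n-cube has 2^n vertices; for n = 20 that is 2^20 = 1048576.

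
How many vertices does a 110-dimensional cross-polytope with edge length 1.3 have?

Number of vertices = 2n = 220.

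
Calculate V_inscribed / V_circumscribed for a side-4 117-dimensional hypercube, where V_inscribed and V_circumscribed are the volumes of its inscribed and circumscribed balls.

V_in / V_out = (r_in/r_out)^117 = (1/√117)^117 = 117^(-117/2) ≈ 1.02595e-121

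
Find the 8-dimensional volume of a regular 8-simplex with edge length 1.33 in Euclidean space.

Volume = 1.33^8 · √(9/2^8) / 8! ≈ 4.55296e-05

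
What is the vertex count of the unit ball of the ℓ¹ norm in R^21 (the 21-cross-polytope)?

The 21-dimensional cross-polytope has 2n = 2·21 = 42 vertices.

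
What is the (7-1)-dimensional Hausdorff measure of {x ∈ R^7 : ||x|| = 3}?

|∂B_7(3)| = 3888·π^3/5 ≈ 24110.5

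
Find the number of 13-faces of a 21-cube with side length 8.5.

Choose 13 of 21 axes to span the face (C(21,13) = 203490 ways), then fix each of the remaining 8 coordinates at one of its two extreme values (2^8 = 256 ways): 203490·256 = 52093440.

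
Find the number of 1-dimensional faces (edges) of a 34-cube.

Each of the 2^34 = 17179869184 vertices has degree 34; total edges = 34·2^34/2 = 292057776128.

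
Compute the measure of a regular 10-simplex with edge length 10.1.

V_10 = √(11) · 10.1^10 / (10! · 2^(10/2)) ≈ 315.498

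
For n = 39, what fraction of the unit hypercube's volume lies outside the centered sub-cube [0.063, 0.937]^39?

Shell fraction = 1 - (1-0.126)^39 ≈ 0.994765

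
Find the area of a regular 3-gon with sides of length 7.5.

Area = (√3/4) · 7.5² = 24.357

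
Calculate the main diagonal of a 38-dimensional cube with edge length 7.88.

The space diagonal of an n-cube of side s is s√n. Here 7.88·√38 ≈ 48.5756.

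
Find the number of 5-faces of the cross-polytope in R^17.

Each 5-face is the convex hull of 6 vertices, one chosen as ±e_i from each of 6 distinct axes: 2^6·C(17,6) = 792064.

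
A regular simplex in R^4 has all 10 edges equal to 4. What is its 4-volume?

V = (4^4 / 4!) · √((4+1) / 2^4) ≈ 5.96285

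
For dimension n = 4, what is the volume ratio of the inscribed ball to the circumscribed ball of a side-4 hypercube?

V_in / V_out = (r_in/r_out)^4 = (1/√4)^4 = 4^(-4/2) ≈ 0.0625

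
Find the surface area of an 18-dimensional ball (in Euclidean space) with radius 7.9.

|∂B_18(7.9)| ≈ 2.68855e+15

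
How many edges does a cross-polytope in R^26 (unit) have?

An n-cross-polytope has 2^(k+1)·C(n,k+1) k-faces. Here 2^2·C(26,2) = 4·325 = 1300.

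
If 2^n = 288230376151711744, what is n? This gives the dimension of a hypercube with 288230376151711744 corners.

2^n = 288230376151711744 ⇒ n = log_2(288230376151711744) = 58.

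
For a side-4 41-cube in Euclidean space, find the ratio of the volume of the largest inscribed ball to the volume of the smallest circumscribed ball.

V_in/V_out = n^(-n/2) = 41^(-41/2) ≈ 8.66824e-34.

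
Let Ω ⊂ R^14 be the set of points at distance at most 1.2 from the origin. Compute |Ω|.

Volume = π^{14/2}·(1.2)^14/Γ(8) ≈ 7.69407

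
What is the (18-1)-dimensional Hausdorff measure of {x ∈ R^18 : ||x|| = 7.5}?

The surface area of an n-ball is 2π^(n/2) r^(n-1) / Γ(n/2). For n=18, r=7.5: 2189469451904296875·π^9/58720256 ≈ 1.11148e+15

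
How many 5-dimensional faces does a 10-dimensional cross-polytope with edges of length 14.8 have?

An n-cross-polytope has 2^(k+1)·C(n,k+1) k-faces. Here 2^6·C(10,6) = 64·210 = 13440.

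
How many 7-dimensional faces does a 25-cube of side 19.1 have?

An n-cube has C(n,k)·2^(n-k) k-faces. Here C(25,7)·2^18 = 480700·262144 = 126012620800.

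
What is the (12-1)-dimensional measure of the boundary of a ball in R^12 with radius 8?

S_12(8) = 2·π^(12/2)·(8)^11 / Γ(12/2) = 2147483648·π^6/15 ≈ 1.37638e+11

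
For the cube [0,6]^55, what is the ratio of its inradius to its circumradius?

Ratio = (s/2)/(s√55/2) = 55^(-1/2) ≈ 0.13484.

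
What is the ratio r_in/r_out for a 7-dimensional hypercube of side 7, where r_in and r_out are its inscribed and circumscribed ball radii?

Ratio = (s/2)/(s√7/2) = 7^(-1/2) ≈ 0.377964.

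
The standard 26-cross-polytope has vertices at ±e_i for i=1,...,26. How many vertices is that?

The vertices are ±e_1, ..., ±e_26, so there are 2·26 = 52.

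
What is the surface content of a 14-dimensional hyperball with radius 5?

S_14(5) = 2·π^(14/2)·(5)^13 / Γ(14/2) = 244140625·π^7/72 ≈ 1.02413e+10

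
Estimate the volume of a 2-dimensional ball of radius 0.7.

Volume = π^{2/2}·(0.7)^2/Γ(2) ≈ 1.53938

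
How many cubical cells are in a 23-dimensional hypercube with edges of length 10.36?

Number of 3-faces = C(23,3) · 2^(23-3) = 1771 · 1048576 = 1857028096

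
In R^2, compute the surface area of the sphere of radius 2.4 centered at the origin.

S = n·V_n(r)/r = 2·V_2(2.4)/2.4 (volume-to-surface relation), giving 2πr = 2π·2.4 ≈ 15.0796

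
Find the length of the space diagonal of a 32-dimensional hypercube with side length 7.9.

d = √(7.9² + 7.9² + ... + 7.9²) [32 terms] = √(32·7.9²) = 7.9√32 ≈ 44.6891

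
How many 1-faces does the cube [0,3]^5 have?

Number of 1-faces = C(5,1)·2^(5-1) = 5·16 = 80.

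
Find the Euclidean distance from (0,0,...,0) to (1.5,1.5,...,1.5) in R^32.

Diagonal = √32 · 1.5 ≈ 8.48528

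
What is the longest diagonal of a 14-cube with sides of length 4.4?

d = √(4.4² + 4.4² + ... + 4.4²) [14 terms] = √(14·4.4²) = 4.4√14 ≈ 16.4633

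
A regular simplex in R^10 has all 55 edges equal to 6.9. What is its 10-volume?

For a regular n-simplex with edge a, V = (a^n / n!)·√((n+1)/2^n). With a=6.9, n=10: V ≈ 6.98673.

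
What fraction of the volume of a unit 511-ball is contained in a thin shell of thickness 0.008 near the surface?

V(inner)/V(outer) = ((1-0.008)/1)^511 ≈ 0.0165, so the shell fraction is 0.983501.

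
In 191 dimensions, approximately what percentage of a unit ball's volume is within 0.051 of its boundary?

1 - (1-0.051)^191 ≈ 0.999955 ≈ 99.995452%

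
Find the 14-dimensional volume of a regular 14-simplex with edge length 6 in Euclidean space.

V = (6^14 / 14!) · √((14+1) / 2^14) ≈ 0.0271985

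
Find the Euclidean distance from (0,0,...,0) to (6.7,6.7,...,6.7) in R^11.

The space diagonal of an n-cube of side s is s√n. Here 6.7·√11 ≈ 22.2214.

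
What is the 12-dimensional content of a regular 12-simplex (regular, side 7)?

Volume = 7^12 · √(13/2^12) / 12! ≈ 1.62791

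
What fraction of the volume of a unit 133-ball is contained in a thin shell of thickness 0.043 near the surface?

1 - (1-0.043)^133 ≈ 0.997107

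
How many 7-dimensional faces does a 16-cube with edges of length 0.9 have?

An n-cube has C(n,k)·2^(n-k) k-faces. Here C(16,7)·2^9 = 11440·512 = 5857280.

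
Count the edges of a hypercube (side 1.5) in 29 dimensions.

An n-cube has n·2^(n-1) edges. With n = 29: 29·268435456 = 7784628224.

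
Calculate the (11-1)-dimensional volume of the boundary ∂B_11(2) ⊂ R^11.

The surface area of an n-ball is 2π^(n/2) r^(n-1) / Γ(n/2). For n=11, r=2: 65536·π^5/945 ≈ 21222.5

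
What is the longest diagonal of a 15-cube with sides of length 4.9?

||(4.9,4.9,...,4.9)|| = √(15)·4.9 ≈ 18.9776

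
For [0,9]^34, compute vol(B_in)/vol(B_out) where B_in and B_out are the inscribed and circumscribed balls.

The radii are 9/2 and 9√34/2, so the volume ratio is (1/√34)^34 = 34^{-34/2} ≈ 9.22271e-27.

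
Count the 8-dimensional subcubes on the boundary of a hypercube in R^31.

f_8(31-cube) = (31 choose 8) · 2^23 = 66175421644800.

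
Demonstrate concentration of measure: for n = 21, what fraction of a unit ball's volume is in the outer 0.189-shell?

1 - (1-0.189)^21 ≈ 0.987713 ≈ 98.77%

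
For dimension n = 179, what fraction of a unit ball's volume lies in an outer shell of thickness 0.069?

1 - (1-0.069)^179 ≈ 0.9999972331 ≈ 99.999723%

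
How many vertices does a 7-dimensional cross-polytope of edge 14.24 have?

The vertices are ±e_1, ..., ±e_7, so there are 2·7 = 14.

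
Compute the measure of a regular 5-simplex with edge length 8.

Volume = 8^5 · √(6/2^5) / 5! ≈ 118.241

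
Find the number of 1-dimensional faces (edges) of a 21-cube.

An n-cube has n·2^(n-1) edges. With n = 21: 21·1048576 = 22020096.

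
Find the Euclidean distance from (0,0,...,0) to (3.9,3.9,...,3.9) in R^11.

The space diagonal of an n-cube of side s is s√n. Here 3.9·√11 ≈ 12.9348.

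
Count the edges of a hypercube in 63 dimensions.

An n-cube has n·2^(n-1) edges. With n = 63: 63·4611686018427387904 = 290536219160925437952.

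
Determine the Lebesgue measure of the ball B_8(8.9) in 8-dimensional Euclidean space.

V_8(8.9) = π^(8/2) · (8.9)^8 / Γ(8/2 + 1) ≈ 1.59775e+08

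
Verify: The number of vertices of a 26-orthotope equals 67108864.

True. The 26-cube has 2^26 = 67108864 vertices.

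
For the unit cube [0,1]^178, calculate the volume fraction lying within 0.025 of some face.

The inner cube has side 1-2·0.025 = 0.95 and volume (0.95)^178 ≈ 0.0001083, so the shell holds 0.999892 of the volume.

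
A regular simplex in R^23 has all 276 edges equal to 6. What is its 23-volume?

V_23 = √(24) · 6^23 / (23! · 2^(23/2)) ≈ 5.16708e-08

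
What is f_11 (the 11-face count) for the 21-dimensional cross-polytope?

Each 11-face is the convex hull of 12 vertices, one chosen as ±e_i from each of 12 distinct axes: 2^12·C(21,12) = 1203937280.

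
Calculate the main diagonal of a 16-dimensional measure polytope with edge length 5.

Diagonal = √16 · 5 = 20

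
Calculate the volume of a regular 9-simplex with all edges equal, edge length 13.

V = (13^9 / 9!) · √((9+1) / 2^9) ≈ 4084.06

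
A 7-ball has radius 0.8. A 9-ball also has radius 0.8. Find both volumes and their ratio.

V_7(0.8) ≈ 0.990855. V_9(0.8) ≈ 0.442718. Ratio V_7/V_9 ≈ 2.238.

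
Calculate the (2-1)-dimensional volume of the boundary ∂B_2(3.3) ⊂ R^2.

S_2(3.3) = 2·π^(2/2)·(3.3)^1 / Γ(2/2) = 2πr = 2π·3.3 ≈ 20.7345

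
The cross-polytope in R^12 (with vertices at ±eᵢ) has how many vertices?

The vertices are ±e_1, ..., ±e_12, so there are 2·12 = 24.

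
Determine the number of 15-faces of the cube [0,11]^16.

An n-cube has C(n,k)·2^(n-k) k-faces. Here C(16,15)·2^1 = 16·2 = 32.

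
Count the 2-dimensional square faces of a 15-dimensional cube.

Choose 2 of 15 axes to span the face (C(15,2) = 105 ways), then fix each of the remaining 13 coordinates at one of its two extreme values (2^13 = 8192 ways): 105·8192 = 860160.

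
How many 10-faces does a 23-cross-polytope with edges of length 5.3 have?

Number of 10-faces = 2^(10+1) · C(23,10+1) = 2048 · 1352078 = 2769055744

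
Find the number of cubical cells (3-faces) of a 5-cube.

Number of 3-faces = C(5,3) · 2^(5-3) = 10 · 4 = 40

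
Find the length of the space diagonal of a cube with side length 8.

||(8,8,...,8)|| = √(3)·8 ≈ 13.8564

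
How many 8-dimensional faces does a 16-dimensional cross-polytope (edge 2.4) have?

f_8(16-orthoplex) = 2^9 · (16 choose 9) = 5857280.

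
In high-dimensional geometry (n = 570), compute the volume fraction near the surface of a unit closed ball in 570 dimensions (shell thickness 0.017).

1 - (1-0.017)^570 ≈ 0.999943 ≈ 99.9943%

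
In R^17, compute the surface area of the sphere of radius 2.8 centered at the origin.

S_17(2.8) = 2·π^(17/2)·(2.8)^16 / Γ(17/2) ≈ 3.42088e+07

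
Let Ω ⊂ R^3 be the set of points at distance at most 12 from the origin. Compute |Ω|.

V = 2304·π ≈ 7238.23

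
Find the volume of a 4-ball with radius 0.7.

V_4(0.7) = π^(4/2) · (0.7)^4 / Γ(4/2 + 1) ≈ 1.18485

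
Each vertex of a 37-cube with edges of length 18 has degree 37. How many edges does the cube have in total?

Each of the 2^37 = 137438953472 vertices has degree 37; total edges = 37·2^37/2 = 2542620639232.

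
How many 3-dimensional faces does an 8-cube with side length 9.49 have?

f_3(8-cube) = (8 choose 3) · 2^5 = 1792.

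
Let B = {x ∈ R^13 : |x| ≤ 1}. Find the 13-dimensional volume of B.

Volume = π^{13/2}·(1)^13/Γ(15/2) = 128·π^6/135135 ≈ 0.910629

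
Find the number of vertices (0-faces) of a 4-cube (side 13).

Number of 0-faces = C(4,0) · 2^(4-0) = 1 · 16 = 16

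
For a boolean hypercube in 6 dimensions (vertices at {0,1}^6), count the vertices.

An n-cube has 2^n vertices; for n = 6 that is 2^6 = 64.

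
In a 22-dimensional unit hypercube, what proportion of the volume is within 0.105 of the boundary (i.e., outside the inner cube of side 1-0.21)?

Shell fraction = 1 - (1-0.21)^22 ≈ 0.994405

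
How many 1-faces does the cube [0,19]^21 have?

The 21-cube has n·2^(n-1) = 21·2^20 = 21·1048576 = 22020096 edges.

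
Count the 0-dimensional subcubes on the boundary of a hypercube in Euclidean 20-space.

f_0(20-cube) = (20 choose 0) · 2^20 = 1048576.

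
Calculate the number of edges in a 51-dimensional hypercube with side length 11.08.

Each of the 2^51 = 2251799813685248 vertices has degree 51; total edges = 51·2^51/2 = 57420895248973824.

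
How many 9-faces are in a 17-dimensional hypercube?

Choose 9 of 17 axes to span the face (C(17,9) = 24310 ways), then fix each of the remaining 8 coordinates at one of its two extreme values (2^8 = 256 ways): 24310·256 = 6223360.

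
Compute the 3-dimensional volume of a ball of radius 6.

Volume = π^{3/2}·(6)^3/Γ(5/2) = 288·π ≈ 904.779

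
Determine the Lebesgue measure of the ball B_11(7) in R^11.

Volume = π^{11/2}·(7)^11/Γ(13/2) = 18078415936·π^5/1485 ≈ 3.72549e+09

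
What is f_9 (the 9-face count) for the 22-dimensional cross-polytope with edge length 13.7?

f_9(22-orthoplex) = 2^10 · (22 choose 10) = 662165504.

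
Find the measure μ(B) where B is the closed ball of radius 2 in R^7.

V_7(2) = π^(7/2) · (2)^7 / Γ(7/2 + 1) = 2048·π^3/105 ≈ 604.77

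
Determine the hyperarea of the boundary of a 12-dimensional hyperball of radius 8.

The surface area of an n-ball is 2π^(n/2) r^(n-1) / Γ(n/2). For n=12, r=8: 2147483648·π^6/15 ≈ 1.37638e+11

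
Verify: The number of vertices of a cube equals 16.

False. The 3-cube has 2^3 = 8 vertices.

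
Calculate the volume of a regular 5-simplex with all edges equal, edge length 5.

V_5 = √(6) · 5^5 / (5! · 2^(5/2)) ≈ 11.2764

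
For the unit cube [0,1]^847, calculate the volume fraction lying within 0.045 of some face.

Shell fraction = 1 - (1-0.09)^847 ≈ 1 - 2.033e-35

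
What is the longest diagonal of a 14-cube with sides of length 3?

||(3,3,...,3)|| = √(14)·3 ≈ 11.225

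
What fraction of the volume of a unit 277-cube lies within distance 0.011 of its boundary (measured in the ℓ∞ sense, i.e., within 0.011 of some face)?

Shell fraction = 1 - (1-0.022)^277 ≈ 0.997892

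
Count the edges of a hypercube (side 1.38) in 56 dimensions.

The 56-cube has n·2^(n-1) = 56·2^55 = 56·36028797018963968 = 2017612633061982208 edges.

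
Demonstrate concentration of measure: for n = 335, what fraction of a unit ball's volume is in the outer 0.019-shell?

1 - (1-0.019)^335 ≈ 0.998381 ≈ 99.84%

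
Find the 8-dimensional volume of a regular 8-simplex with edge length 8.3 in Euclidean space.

For a regular n-simplex with edge a, V = (a^n / n!)·√((n+1)/2^n). With a=8.3, n=8: V ≈ 104.738.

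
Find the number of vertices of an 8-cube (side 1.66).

An n-cube has 2^n vertices; for n = 8 that is 2^8 = 256.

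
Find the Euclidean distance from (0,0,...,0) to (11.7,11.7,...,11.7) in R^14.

d = √(11.7² + 11.7² + ... + 11.7²) [14 terms] = √(14·11.7²) = 11.7√14 ≈ 43.7774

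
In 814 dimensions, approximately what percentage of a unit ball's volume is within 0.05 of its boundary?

1 - (1-0.05)^814 ≈ 1 - 7.362e-19 ≈ 100.000000%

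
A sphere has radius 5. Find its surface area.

S_3(5) = 2·π^(3/2)·(5)^2 / Γ(3/2) = 4πr² = 4π·(5)² ≈ 314.159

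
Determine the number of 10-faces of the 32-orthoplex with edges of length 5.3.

f_10(32-orthoplex) = 2^11 · (32 choose 11) = 264242135040.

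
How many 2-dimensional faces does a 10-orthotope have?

Choose 2 of 10 axes to span the face (C(10,2) = 45 ways), then fix each of the remaining 8 coordinates at one of its two extreme values (2^8 = 256 ways): 45·256 = 11520.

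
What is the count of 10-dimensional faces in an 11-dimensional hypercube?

f_10(11-cube) = (11 choose 10) · 2^1 = 22.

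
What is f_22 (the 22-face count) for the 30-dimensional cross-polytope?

f_22(30-orthoplex) = 2^23 · (30 choose 23) = 17077528166400.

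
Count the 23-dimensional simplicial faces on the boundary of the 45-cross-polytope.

Each 23-face is the convex hull of 24 vertices, one chosen as ±e_i from each of 24 distinct axes: 2^24·C(45,24) = 63311437629908582400.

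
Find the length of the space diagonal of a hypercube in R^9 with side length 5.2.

Diagonal = √9 · 5.2 = 15.6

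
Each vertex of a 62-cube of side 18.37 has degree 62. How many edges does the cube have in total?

Number of 1-faces = C(62,1)·2^(62-1) = 62·2305843009213693952 = 142962266571249025024.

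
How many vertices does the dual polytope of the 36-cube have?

An n-cross-polytope has 2n vertices; here n = 36, giving 72.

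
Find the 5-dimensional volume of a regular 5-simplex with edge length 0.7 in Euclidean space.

For a regular n-simplex with edge a, V = (a^n / n!)·√((n+1)/2^n). With a=0.7, n=5: V ≈ 0.00060647.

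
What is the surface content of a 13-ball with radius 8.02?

The surface area of an n-ball is 2π^(n/2) r^(n-1) / Γ(n/2). For n=13, r=8.02: 8.38257e+11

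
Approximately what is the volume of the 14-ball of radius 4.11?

The n-ball volume is π^(n/2)·r^n/Γ(n/2+1). With n=14, r=4.11: V ≈ 2.35182e+08.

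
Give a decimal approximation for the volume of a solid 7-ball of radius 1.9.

Volume = π^{7/2}·(1.9)^7/Γ(9/2) ≈ 422.333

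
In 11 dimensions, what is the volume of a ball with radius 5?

The n-ball volume is π^(n/2)·r^n/Γ(n/2+1). With n=11, r=5: V = 625000000·π^5/2079 ≈ 9.19973e+07.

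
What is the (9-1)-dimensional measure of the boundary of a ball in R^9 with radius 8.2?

S_9(8.2) = 2·π^(9/2)·(8.2)^8 / Γ(9/2) ≈ 6.06836e+08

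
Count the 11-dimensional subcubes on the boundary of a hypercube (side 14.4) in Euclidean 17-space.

Choose 11 of 17 axes to span the face (C(17,11) = 12376 ways), then fix each of the remaining 6 coordinates at one of its two extreme values (2^6 = 64 ways): 12376·64 = 792064.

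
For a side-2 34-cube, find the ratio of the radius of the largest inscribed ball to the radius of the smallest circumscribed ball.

Ratio = (s/2)/(s√34/2) = 34^(-1/2) ≈ 0.171499.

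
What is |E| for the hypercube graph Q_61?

The 61-cube has n·2^(n-1) = 61·2^60 = 61·1152921504606846976 = 70328211781017665536 edges.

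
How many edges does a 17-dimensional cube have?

Each of the 2^17 = 131072 vertices has degree 17; total edges = 17·2^17/2 = 1114112.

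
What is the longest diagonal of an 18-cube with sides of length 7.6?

The space diagonal of an n-cube of side s is s√n. Here 7.6·√18 ≈ 32.2441.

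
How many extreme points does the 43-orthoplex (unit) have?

The vertices are ±e_1, ..., ±e_43, so there are 2·43 = 86.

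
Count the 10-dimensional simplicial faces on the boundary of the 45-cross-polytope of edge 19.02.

Each 10-face is the convex hull of 11 vertices, one chosen as ±e_i from each of 11 distinct axes: 2^11·C(45,11) = 20788420423680.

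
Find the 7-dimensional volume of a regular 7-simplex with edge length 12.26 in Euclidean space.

V_7 = √(8) · 12.26^7 / (7! · 2^(7/2)) ≈ 2065.11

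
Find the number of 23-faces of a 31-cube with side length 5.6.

Number of 23-faces = C(31,23) · 2^(31-23) = 7888725 · 256 = 2019513600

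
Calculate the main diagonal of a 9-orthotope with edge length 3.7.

The space diagonal of an n-cube of side s is s√n. Here 3.7·√9 = 11.1.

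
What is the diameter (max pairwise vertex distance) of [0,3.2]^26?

Diagonal = √26 · 3.2 ≈ 16.3169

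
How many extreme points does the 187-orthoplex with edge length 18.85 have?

The 187-dimensional cross-polytope has 2n = 2·187 = 374 vertices.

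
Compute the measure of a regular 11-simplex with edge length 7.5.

V_11 = √(12) · 7.5^11 / (11! · 2^(11/2)) ≈ 8.09923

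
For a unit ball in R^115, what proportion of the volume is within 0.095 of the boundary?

V(inner)/V(outer) = ((1-0.095)/1)^115 ≈ 1.034e-05, so the shell fraction is 0.99999.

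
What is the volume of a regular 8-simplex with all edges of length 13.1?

Volume = 13.1^8 · √(9/2^8) / 8! ≈ 4033.21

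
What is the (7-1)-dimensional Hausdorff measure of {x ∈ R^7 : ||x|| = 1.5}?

S_7(1.5) = 2·π^(7/2)·(1.5)^6 / Γ(7/2) = 243·π^3/20 ≈ 376.726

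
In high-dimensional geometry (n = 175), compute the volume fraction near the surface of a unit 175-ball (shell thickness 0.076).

1 - (1-0.076)^175 ≈ 0.9999990169 ≈ 99.999902%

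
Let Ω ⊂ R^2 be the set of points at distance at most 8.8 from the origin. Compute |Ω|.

V_2(8.8) = π^(2/2) · (8.8)^2 / Γ(2/2 + 1) ≈ 243.285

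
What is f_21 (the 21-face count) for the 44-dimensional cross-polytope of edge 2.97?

An n-cross-polytope has 2^(k+1)·C(n,k+1) k-faces. Here 2^22·C(44,22) = 4194304·2104098963720 = 8825230699926650880.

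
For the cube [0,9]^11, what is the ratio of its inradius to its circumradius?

Ratio = (s/2)/(s√11/2) = 11^(-1/2) ≈ 0.301511.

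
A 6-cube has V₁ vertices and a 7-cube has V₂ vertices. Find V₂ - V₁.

V₁ = 2^6 = 64. V₂ = 2^7 = 128. V₂ - V₁ = 64.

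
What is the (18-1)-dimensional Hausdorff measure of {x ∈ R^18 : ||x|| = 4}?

S_18(4) = 2·π^(18/2)·(4)^17 / Γ(18/2) = 268435456·π^9/315 ≈ 2.54026e+10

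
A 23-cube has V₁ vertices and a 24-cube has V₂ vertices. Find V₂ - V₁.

V₁ = 2^23 = 8388608. V₂ = 2^24 = 16777216. V₂ - V₁ = 8388608.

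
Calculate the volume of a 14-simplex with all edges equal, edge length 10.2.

Volume = 10.2^14 · √(15/2^14) / 14! ≈ 45.7962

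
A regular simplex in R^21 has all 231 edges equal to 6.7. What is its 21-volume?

For a regular n-simplex with edge a, V = (a^n / n!)·√((n+1)/2^n). With a=6.7, n=21: V ≈ 1.41131e-05.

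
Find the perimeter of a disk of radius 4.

S = n·V_n(r)/r = 2·V_2(4)/4 (volume-to-surface relation), giving 2πr = 2π·4 ≈ 25.1327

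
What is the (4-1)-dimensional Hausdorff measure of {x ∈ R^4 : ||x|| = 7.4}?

S = n·V_n(r)/r = 4·V_4(7.4)/7.4 (volume-to-surface relation), giving 7998.8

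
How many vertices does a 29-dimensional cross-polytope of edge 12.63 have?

The vertices are ±e_1, ..., ±e_29, so there are 2·29 = 58.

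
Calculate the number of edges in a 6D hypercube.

The 6-cube has n·2^(n-1) = 6·2^5 = 6·32 = 192 edges.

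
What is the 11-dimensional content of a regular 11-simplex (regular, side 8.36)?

V_11 = √(12) · 8.36^11 / (11! · 2^(11/2)) ≈ 26.7325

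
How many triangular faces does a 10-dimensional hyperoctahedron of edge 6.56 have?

An n-cross-polytope has 2^(k+1)·C(n,k+1) k-faces. Here 2^3·C(10,3) = 8·120 = 960.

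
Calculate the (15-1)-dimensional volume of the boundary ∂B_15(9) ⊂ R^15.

The surface area of an n-ball is 2π^(n/2) r^(n-1) / Γ(n/2). For n=15, r=9: 216905884017408·π^7/5005 ≈ 1.30893e+14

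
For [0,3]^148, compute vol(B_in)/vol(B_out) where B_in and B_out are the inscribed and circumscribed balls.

The radii are 3/2 and 3√148/2, so the volume ratio is (1/√148)^148 = 148^{-148/2} ≈ 2.51555e-161.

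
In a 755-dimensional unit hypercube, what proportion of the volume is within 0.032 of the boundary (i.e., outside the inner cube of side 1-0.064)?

The inner cube has side 1-2·0.032 = 0.936 and volume (0.936)^755 ≈ 2.057e-22, so the shell holds 1 - 2.057e-22 of the volume.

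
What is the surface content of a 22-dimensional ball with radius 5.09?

|∂B_22(5.09)| ≈ 1.12458e+14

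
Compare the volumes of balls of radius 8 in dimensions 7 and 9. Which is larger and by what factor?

V_7(8) ≈ 9.90855e+06, V_9(8) ≈ 4.42718e+08. The 9-ball is larger by a factor of 44.68.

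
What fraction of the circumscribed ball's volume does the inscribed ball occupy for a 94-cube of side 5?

The radii are 5/2 and 5√94/2, so the volume ratio is (1/√94)^94 = 94^{-94/2} ≈ 1.83228e-93.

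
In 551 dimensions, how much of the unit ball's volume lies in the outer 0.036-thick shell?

1 - (1-0.036)^551 ≈ 0.9999999983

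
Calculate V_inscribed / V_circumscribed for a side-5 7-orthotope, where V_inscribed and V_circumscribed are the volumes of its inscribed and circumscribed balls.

V_in/V_out = n^(-n/2) = 7^(-7/2) ≈ 0.00110194.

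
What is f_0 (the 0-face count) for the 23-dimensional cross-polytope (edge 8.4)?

Number of 0-faces = 2^(0+1) · C(23,0+1) = 2 · 23 = 46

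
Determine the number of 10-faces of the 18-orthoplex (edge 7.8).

An n-cross-polytope has 2^(k+1)·C(n,k+1) k-faces. Here 2^11·C(18,11) = 2048·31824 = 65175552.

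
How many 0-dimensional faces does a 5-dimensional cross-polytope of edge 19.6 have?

f_0(5-orthoplex) = 2^1 · (5 choose 1) = 10.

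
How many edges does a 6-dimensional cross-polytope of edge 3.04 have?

An n-cross-polytope has 2^(k+1)·C(n,k+1) k-faces. Here 2^2·C(6,2) = 4·15 = 60.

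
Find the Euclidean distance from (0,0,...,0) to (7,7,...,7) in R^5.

||(7,7,...,7)|| = √(5)·7 ≈ 15.6525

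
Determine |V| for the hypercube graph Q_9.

An n-cube has 2^n vertices; for n = 9 that is 2^9 = 512.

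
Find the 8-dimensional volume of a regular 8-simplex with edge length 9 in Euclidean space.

V_8 = √(9) · 9^8 / (8! · 2^(8/2)) ≈ 200.18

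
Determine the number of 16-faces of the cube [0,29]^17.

Number of 16-faces = C(17,16) · 2^(17-16) = 17 · 2 = 34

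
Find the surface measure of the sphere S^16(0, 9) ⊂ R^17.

The surface area of an n-ball is 2π^(n/2) r^(n-1) / Γ(n/2). For n=17, r=9: 11712917736940032·π^8/25025 ≈ 4.44109e+15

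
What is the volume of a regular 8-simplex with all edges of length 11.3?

V = (11.3^8 / 8!) · √((8+1) / 2^8) ≈ 1236.26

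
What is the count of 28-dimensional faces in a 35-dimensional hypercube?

Number of 28-faces = C(35,28) · 2^(35-28) = 6724520 · 128 = 860738560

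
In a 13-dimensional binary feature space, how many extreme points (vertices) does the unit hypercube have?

The 13-cube has 2^13 = 8192 vertices.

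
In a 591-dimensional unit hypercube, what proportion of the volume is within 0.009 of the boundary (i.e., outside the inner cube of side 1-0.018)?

The inner cube has side 1-2·0.009 = 0.982 and volume (0.982)^591 ≈ 2.177e-05, so the shell holds 0.999978 of the volume.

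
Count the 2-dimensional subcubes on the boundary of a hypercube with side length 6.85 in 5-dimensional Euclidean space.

Choose 2 of 5 axes to span the face (C(5,2) = 10 ways), then fix each of the remaining 3 coordinates at one of its two extreme values (2^3 = 8 ways): 10·8 = 80.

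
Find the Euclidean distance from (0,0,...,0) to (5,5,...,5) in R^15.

||(5,5,...,5)|| = √(15)·5 ≈ 19.3649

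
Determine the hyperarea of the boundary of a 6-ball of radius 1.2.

|∂B_6(1.2)| ≈ 77.1535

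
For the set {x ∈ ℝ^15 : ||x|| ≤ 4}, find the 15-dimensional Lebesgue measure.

Volume = π^{15/2}·(4)^15/Γ(17/2) = 274877906944·π^7/2027025 ≈ 4.09572e+08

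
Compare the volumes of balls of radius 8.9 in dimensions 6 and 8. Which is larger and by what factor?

V_6(8.9) ≈ 2.56826e+06, V_8(8.9) ≈ 1.59775e+08. The 8-ball is larger by a factor of 62.21.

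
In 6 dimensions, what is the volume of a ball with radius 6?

V = 7776·π^3 ≈ 241105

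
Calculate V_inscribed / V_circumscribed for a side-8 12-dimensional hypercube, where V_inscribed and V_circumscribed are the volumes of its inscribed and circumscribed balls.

V_in/V_out = n^(-n/2) = 12^(-12/2) ≈ 3.34898e-07.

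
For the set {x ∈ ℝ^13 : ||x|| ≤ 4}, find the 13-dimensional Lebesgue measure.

Volume = π^{13/2}·(4)^13/Γ(15/2) = 8589934592·π^6/135135 ≈ 6.11113e+07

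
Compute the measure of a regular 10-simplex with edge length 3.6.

Volume = 3.6^10 · √(11/2^10) / 10! ≈ 0.0104426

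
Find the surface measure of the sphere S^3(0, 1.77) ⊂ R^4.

The surface area of an n-ball is 2π^(n/2) r^(n-1) / Γ(n/2). For n=4, r=1.77: 109.459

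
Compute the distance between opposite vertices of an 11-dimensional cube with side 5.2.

||(5.2,5.2,...,5.2)|| = √(11)·5.2 ≈ 17.2464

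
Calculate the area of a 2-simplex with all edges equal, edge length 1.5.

Area = (√3/4) · 1.5² = 0.974279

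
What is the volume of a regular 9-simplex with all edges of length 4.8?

Volume = 4.8^9 · √(10/2^9) / 9! ≈ 0.520923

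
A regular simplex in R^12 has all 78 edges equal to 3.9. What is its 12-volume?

V_12 = √(13) · 3.9^12 / (12! · 2^(12/2)) ≈ 0.00145623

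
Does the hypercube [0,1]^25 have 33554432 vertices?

True. The 25-cube has 2^25 = 33554432 vertices.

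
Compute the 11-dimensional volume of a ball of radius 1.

The n-ball volume is π^(n/2)·r^n/Γ(n/2+1). With n=11, r=1: V = 64·π^5/10395 ≈ 1.8841.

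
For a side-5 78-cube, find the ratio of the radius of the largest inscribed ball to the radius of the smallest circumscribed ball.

r_in / r_out = (5/2) / (5√78/2) = 1/√78 ≈ 0.113228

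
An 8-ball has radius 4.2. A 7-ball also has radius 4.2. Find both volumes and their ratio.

V_8(4.2) ≈ 392991. V_7(4.2) ≈ 108924. Ratio V_8/V_7 ≈ 3.608.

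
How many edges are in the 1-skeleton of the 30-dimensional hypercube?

Number of 1-faces = C(30,1)·2^(30-1) = 30·536870912 = 16106127360.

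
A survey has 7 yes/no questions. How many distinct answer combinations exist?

An n-cube has 2^n vertices; for n = 7 that is 2^7 = 128.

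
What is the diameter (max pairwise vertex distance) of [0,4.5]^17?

Diagonal = √17 · 4.5 ≈ 18.554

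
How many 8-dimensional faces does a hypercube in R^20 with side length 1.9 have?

Number of 8-faces = C(20,8) · 2^(20-8) = 125970 · 4096 = 515973120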